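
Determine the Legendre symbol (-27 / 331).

Euler's criterion: (-27/331) ≡ 304^165 (mod 331).
304^2 ≡ 67 (mod 331)
304^4 ≡ 186 (mod 331)
304^8 ≡ 172 (mod 331)
304^16 ≡ 125 (mod 331)
304^32 ≡ 68 (mod 331)
304^64 ≡ 321 (mod 331)
304^128 ≡ 100 (mod 331)
304^165 = 304^(128+32+4+1) ≡ 1 (mod 331).
Result is 1, so (-27/331) = 1.

1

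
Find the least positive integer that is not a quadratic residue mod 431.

(2/431) = +1, so 2 is a residue.
(3/431) = +1, so 3 is a residue.
(4/431) = +1, so 4 is a residue.
(5/431) = +1, so 5 is a residue.
(6/431) = +1, so 6 is a residue.
(7/431) = −1, so 7 is the smallest positive non-residue mod 431.

7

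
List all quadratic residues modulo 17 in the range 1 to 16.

1, 2, 4, 8, 9, 13, 15, 16

Square k = 1,…,8 (k and 17−k give the same square):
1²=1, 2²=4, 3²=9, 4²=16, 5²≡8, 6²≡2, 7²≡15, 8²≡13 (mod 17).
So the quadratic residues mod 17 are {1, 2, 4, 8, 9, 13, 15, 16}.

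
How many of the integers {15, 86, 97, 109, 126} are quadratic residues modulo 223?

4

(15/223) = +1 → QR.
(86/223) = +1 → QR.
(97/223) = -1 → non-residue.
(109/223) = +1 → QR.
(126/223) = +1 → QR.
Total quadratic residues among the 5: 4.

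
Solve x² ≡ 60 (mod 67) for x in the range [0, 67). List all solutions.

23, 44

Since 67 ≡ 3 (mod 4), a square root of 60 is 60^((67+1)/4) = 60^17 mod 67.
Repeated squaring: 60^2≡49, 60^4≡56, 60^8≡54, 60^16≡35 (mod 67).
60^17 = 60^(16+1) ≡ 23 (mod 67).
Check: 23² = 529 ≡ 60 (mod 67). The two roots are 23 and 44.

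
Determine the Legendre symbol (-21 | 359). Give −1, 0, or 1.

1

Euler's criterion: (-21/359) ≡ 338^179 (mod 359).
338^2 ≡ 82 (mod 359)
338^4 ≡ 262 (mod 359)
338^8 ≡ 75 (mod 359)
338^16 ≡ 240 (mod 359)
338^32 ≡ 160 (mod 359)
338^64 ≡ 111 (mod 359)
338^128 ≡ 115 (mod 359)
338^179 = 338^(128+32+16+2+1) ≡ 1 (mod 359).
Result is 1, so (-21/359) = 1.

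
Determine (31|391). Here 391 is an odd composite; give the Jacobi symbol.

Reciprocity: 31 ≡ 3 and 391 ≡ 3 (mod 4), so (31/391) = −(391/31).
Reduce top mod 31: now compute (19/31).
Reciprocity: 19 ≡ 3 and 31 ≡ 3 (mod 4), so (19/31) = −(31/19).
Reduce top mod 19: now compute (12/19).
Pull out 2^2: since 19 ≡ 3 (mod 8), (2/19) = -1, so (2/19)^2 = +1.
Reciprocity: 3 ≡ 3 and 19 ≡ 3 (mod 4), so (3/19) = −(19/3).
Reduce top mod 3: now compute (1/3).
Reached (1/3) = 1. Collecting the sign flips along the way, the symbol is -1.

-1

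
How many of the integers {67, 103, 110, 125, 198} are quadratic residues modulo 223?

1

(67/223) = -1 → non-residue.
(103/223) = -1 → non-residue.
(110/223) = +1 → QR.
(125/223) = -1 → non-residue.
(198/223) = -1 → non-residue.
Total quadratic residues among the 5: 1.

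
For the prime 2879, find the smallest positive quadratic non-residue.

(2/2879) = +1, so 2 is a residue.
(3/2879) = +1, so 3 is a residue.
(4/2879) = +1, so 4 is a residue.
(5/2879) = +1, so 5 is a residue.
(6/2879) = +1, so 6 is a residue.
(7/2879) = −1, so 7 is the smallest positive non-residue mod 2879.

7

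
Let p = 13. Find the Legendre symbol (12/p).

1

Pull out 2^2: since 13 ≡ 5 (mod 8), (2/13) = -1, so (2/13)^2 = +1.
Reciprocity: 3 ≡ 3 and 13 ≡ 1 (mod 4), so (3/13) = +(13/3).
Reduce top mod 3: now compute (1/3).
Reached (1/3) = 1. Collecting the sign flips along the way, the symbol is +1.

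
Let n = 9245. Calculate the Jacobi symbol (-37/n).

-1

First reduce: -37 ≡ 9208 (mod 9245).
Pull out 2^3: since 9245 ≡ 5 (mod 8), (2/9245) = -1, so (2/9245)^3 = -1.
Reciprocity: 1151 ≡ 3 and 9245 ≡ 1 (mod 4), so (1151/9245) = +(9245/1151).
Reduce top mod 1151: now compute (37/1151).
Reciprocity: 37 ≡ 1 and 1151 ≡ 3 (mod 4), so (37/1151) = +(1151/37).
Reduce top mod 37: now compute (4/37).
Pull out 2^2: since 37 ≡ 5 (mod 8), (2/37) = -1, so (2/37)^2 = +1.
Reached (1/37) = 1. Collecting the sign flips along the way, the symbol is -1.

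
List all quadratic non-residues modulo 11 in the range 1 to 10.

Square k = 1,…,5 (k and 11−k give the same square):
1²=1, 2²=4, 3²=9, 4²≡5, 5²≡3 (mod 11).
The residues are {1, 3, 4, 5, 9}; the non-residues are the remaining 5 nonzero classes.

2, 6, 7, 8, 10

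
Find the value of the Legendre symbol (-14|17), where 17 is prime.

-1

First reduce: -14 ≡ 3 (mod 17).
Reciprocity: 3 ≡ 3 and 17 ≡ 1 (mod 4), so (3/17) = +(17/3).
Reduce top mod 3: now compute (2/3).
Pull out 2: since 3 ≡ 3 (mod 8), (2/3) = -1.
Reached (1/3) = 1. Collecting the sign flips along the way, the symbol is -1.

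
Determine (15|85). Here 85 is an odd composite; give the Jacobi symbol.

0

Reciprocity: 15 ≡ 3 and 85 ≡ 1 (mod 4), so (15/85) = +(85/15).
Reduce top mod 15: now compute (10/15).
Pull out 2: since 15 ≡ 7 (mod 8), (2/15) = +1.
Reciprocity: 5 ≡ 1 and 15 ≡ 3 (mod 4), so (5/15) = +(15/5).
Reduce top mod 5: now compute (0/5).
Top reduces to 0: gcd > 1, so the symbol is 0.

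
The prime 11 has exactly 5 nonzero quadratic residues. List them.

1,3,4,5,9

Square k = 1,…,5 (k and 11−k give the same square):
1²=1, 2²=4, 3²=9, 4²≡5, 5²≡3 (mod 11).
So the quadratic residues mod 11 are {1, 3, 4, 5, 9}.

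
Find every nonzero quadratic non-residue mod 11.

Square k = 1,…,5 (k and 11−k give the same square):
1²=1, 2²=4, 3²=9, 4²≡5, 5²≡3 (mod 11).
The residues are {1, 3, 4, 5, 9}; the non-residues are the remaining 5 nonzero classes.

2,6,7,8,10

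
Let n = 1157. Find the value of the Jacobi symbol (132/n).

1

Pull out 2^2: since 1157 ≡ 5 (mod 8), (2/1157) = -1, so (2/1157)^2 = +1.
Reciprocity: 33 ≡ 1 and 1157 ≡ 1 (mod 4), so (33/1157) = +(1157/33).
Reduce top mod 33: now compute (2/33).
Pull out 2: since 33 ≡ 1 (mod 8), (2/33) = +1.
Reached (1/33) = 1. Collecting the sign flips along the way, the symbol is +1.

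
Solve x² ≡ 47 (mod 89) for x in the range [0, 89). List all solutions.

15, 74

89 ≡ 1 (mod 4), so we find a root by search.
Trying successive values, 15² = 225 ≡ 47 (mod 89). The other root is 89 − 15 = 74.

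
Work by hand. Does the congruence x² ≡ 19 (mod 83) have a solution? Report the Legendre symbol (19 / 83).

-1

Reciprocity: 19 ≡ 3 and 83 ≡ 3 (mod 4), so (19/83) = −(83/19).
Reduce top mod 19: now compute (7/19).
Reciprocity: 7 ≡ 3 and 19 ≡ 3 (mod 4), so (7/19) = −(19/7).
Reduce top mod 7: now compute (5/7).
Reciprocity: 5 ≡ 1 and 7 ≡ 3 (mod 4), so (5/7) = +(7/5).
Reduce top mod 5: now compute (2/5).
Pull out 2: since 5 ≡ 5 (mod 8), (2/5) = -1.
Reached (1/5) = 1. Collecting the sign flips along the way, the symbol is -1.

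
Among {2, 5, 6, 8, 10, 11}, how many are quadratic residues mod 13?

(2/13) = -1 → non-residue.
(5/13) = -1 → non-residue.
(6/13) = -1 → non-residue.
(8/13) = -1 → non-residue.
(10/13) = +1 → QR.
(11/13) = -1 → non-residue.
Total quadratic residues among the 6: 1.

1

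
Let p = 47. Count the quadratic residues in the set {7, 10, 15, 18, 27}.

(7/47) = +1 → QR.
(10/47) = -1 → non-residue.
(15/47) = -1 → non-residue.
(18/47) = +1 → QR.
(27/47) = +1 → QR.
Total quadratic residues among the 5: 3.

3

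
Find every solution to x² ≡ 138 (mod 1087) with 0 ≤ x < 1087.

Since 1087 ≡ 3 (mod 4), a square root of 138 is 138^((1087+1)/4) = 138^272 mod 1087.
Repeated squaring: 138^2≡565, 138^4≡734, 138^8≡691, 138^16≡288, 138^32≡332, 138^64≡437, 138^128≡744, 138^256≡253 (mod 1087).
138^272 = 138^(256+16) ≡ 35 (mod 1087).
Check: 35² = 1225 ≡ 138 (mod 1087). The two roots are 35 and 1052.

35, 1052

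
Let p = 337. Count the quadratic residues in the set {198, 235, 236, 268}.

0

(198/337) = -1 → non-residue.
(235/337) = -1 → non-residue.
(236/337) = -1 → non-residue.
(268/337) = -1 → non-residue.
Total quadratic residues among the 4: 0.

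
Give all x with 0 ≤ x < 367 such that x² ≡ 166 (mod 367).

30, 337

Since 367 ≡ 3 (mod 4), a square root of 166 is 166^((367+1)/4) = 166^92 mod 367.
Repeated squaring: 166^2≡31, 166^4≡227, 166^8≡149, 166^16≡181, 166^32≡98, 166^64≡62 (mod 367).
166^92 = 166^(64+16+8+4) ≡ 30 (mod 367).
Check: 30² = 900 ≡ 166 (mod 367). The two roots are 30 and 337.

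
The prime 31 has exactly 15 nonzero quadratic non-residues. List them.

3,6,11,12,13,15,17,21,22,23,24,26,27,29,30

Square k = 1,…,15 (k and 31−k give the same square):
1²=1, 2²=4, 3²=9, 4²=16, 5²=25, 6²≡5, 7²≡18, 8²≡2, 9²≡19, 10²≡7, 11²≡28, 12²≡20, 13²≡14, 14²≡10, 15²≡8 (mod 31).
The residues are {1, 2, 4, 5, 7, 8, 9, 10, 14, 16, 18, 19, 20, 25, 28}; the non-residues are the remaining 15 nonzero classes.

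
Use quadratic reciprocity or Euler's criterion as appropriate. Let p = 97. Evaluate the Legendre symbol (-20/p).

Euler's criterion: (-20/97) ≡ 77^48 (mod 97).
77^2 ≡ 12 (mod 97)
77^4 ≡ 47 (mod 97)
77^8 ≡ 75 (mod 97)
77^16 ≡ 96 (mod 97)
77^32 ≡ 1 (mod 97)
77^48 = 77^(32+16) ≡ 96 (mod 97).
Result is 96 ≡ −1, so (-20/97) = −1.

-1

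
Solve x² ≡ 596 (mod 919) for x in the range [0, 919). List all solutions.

181, 738

Since 919 ≡ 3 (mod 4), a square root of 596 is 596^((919+1)/4) = 596^230 mod 919.
Repeated squaring: 596^2≡482, 596^4≡736, 596^8≡405, 596^16≡443, 596^32≡502, 596^64≡198, 596^128≡606 (mod 919).
596^230 = 596^(128+64+32+4+2) ≡ 181 (mod 919).
Check: 181² = 32761 ≡ 596 (mod 919). The two roots are 181 and 738.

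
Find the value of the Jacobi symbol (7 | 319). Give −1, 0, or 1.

Reciprocity: 7 ≡ 3 and 319 ≡ 3 (mod 4), so (7/319) = −(319/7).
Reduce top mod 7: now compute (4/7).
Pull out 2^2: since 7 ≡ 7 (mod 8), (2/7) = +1, so (2/7)^2 = +1.
Reached (1/7) = 1. Collecting the sign flips along the way, the symbol is -1.

-1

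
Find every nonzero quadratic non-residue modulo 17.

3, 5, 6, 7, 10, 11, 12, 14

Square k = 1,…,8 (k and 17−k give the same square):
1²=1, 2²=4, 3²=9, 4²=16, 5²≡8, 6²≡2, 7²≡15, 8²≡13 (mod 17).
The residues are {1, 2, 4, 8, 9, 13, 15, 16}; the non-residues are the remaining 8 nonzero classes.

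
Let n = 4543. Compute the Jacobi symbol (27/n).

Reciprocity: 27 ≡ 3 and 4543 ≡ 3 (mod 4), so (27/4543) = −(4543/27).
Reduce top mod 27: now compute (7/27).
Reciprocity: 7 ≡ 3 and 27 ≡ 3 (mod 4), so (7/27) = −(27/7).
Reduce top mod 7: now compute (6/7).
Pull out 2: since 7 ≡ 7 (mod 8), (2/7) = +1.
Reciprocity: 3 ≡ 3 and 7 ≡ 3 (mod 4), so (3/7) = −(7/3).
Reduce top mod 3: now compute (1/3).
Reached (1/3) = 1. Collecting the sign flips along the way, the symbol is -1.

-1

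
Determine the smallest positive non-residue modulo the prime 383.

(2/383) = +1, so 2 is a residue.
(3/383) = +1, so 3 is a residue.
(4/383) = +1, so 4 is a residue.
(5/383) = −1, so 5 is the smallest positive non-residue mod 383.

5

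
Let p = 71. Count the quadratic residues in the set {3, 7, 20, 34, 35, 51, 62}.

2

(3/71) = +1 → QR.
(7/71) = -1 → non-residue.
(20/71) = +1 → QR.
(34/71) = -1 → non-residue.
(35/71) = -1 → non-residue.
(51/71) = -1 → non-residue.
(62/71) = -1 → non-residue.
Total quadratic residues among the 7: 2.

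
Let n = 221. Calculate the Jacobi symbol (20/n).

Pull out 2^2: since 221 ≡ 5 (mod 8), (2/221) = -1, so (2/221)^2 = +1.
Reciprocity: 5 ≡ 1 and 221 ≡ 1 (mod 4), so (5/221) = +(221/5).
Reduce top mod 5: now compute (1/5).
Reached (1/5) = 1. Collecting the sign flips along the way, the symbol is +1.

1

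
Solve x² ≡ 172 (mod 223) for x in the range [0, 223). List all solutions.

29, 194

Since 223 ≡ 3 (mod 4), a square root of 172 is 172^((223+1)/4) = 172^56 mod 223.
Repeated squaring: 172^2≡148, 172^4≡50, 172^8≡47, 172^16≡202, 172^32≡218 (mod 223).
172^56 = 172^(32+16+8) ≡ 29 (mod 223).
Check: 29² = 841 ≡ 172 (mod 223). The two roots are 29 and 194.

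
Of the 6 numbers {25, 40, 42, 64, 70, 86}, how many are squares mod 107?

(25/107) = +1 → QR.
(40/107) = +1 → QR.
(42/107) = +1 → QR.
(64/107) = +1 → QR.
(70/107) = -1 → non-residue.
(86/107) = +1 → QR.
Total quadratic residues among the 6: 5.

5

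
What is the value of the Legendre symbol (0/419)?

0

Top reduces to 0: gcd > 1, so the symbol is 0.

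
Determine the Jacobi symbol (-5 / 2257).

First reduce: -5 ≡ 2252 (mod 2257).
Pull out 2^2: since 2257 ≡ 1 (mod 8), (2/2257) = +1, so (2/2257)^2 = +1.
Reciprocity: 563 ≡ 3 and 2257 ≡ 1 (mod 4), so (563/2257) = +(2257/563).
Reduce top mod 563: now compute (5/563).
Reciprocity: 5 ≡ 1 and 563 ≡ 3 (mod 4), so (5/563) = +(563/5).
Reduce top mod 5: now compute (3/5).
Reciprocity: 3 ≡ 3 and 5 ≡ 1 (mod 4), so (3/5) = +(5/3).
Reduce top mod 3: now compute (2/3).
Pull out 2: since 3 ≡ 3 (mod 8), (2/3) = -1.
Reached (1/3) = 1. Collecting the sign flips along the way, the symbol is -1.

-1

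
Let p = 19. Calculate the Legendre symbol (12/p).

Pull out 2^2: since 19 ≡ 3 (mod 8), (2/19) = -1, so (2/19)^2 = +1.
Reciprocity: 3 ≡ 3 and 19 ≡ 3 (mod 4), so (3/19) = −(19/3).
Reduce top mod 3: now compute (1/3).
Reached (1/3) = 1. Collecting the sign flips along the way, the symbol is -1.

-1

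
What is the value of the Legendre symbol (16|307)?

1

Pull out 2^4: since 307 ≡ 3 (mod 8), (2/307) = -1, so (2/307)^4 = +1.
Reached (1/307) = 1. Collecting the sign flips along the way, the symbol is +1.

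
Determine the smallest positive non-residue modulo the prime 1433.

3

(2/1433) = +1, so 2 is a residue.
(3/1433) = −1, so 3 is the smallest positive non-residue mod 1433.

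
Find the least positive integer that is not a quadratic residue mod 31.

3

(2/31) = +1, so 2 is a residue.
(3/31) = −1, so 3 is the smallest positive non-residue mod 31.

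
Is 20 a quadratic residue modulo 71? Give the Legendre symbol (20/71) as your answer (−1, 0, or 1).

Pull out 2^2: since 71 ≡ 7 (mod 8), (2/71) = +1, so (2/71)^2 = +1.
Reciprocity: 5 ≡ 1 and 71 ≡ 3 (mod 4), so (5/71) = +(71/5).
Reduce top mod 5: now compute (1/5).
Reached (1/5) = 1. Collecting the sign flips along the way, the symbol is +1.

1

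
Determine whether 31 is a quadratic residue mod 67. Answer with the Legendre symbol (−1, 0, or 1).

Euler's criterion: (31/67) ≡ 31^33 (mod 67).
31^2 ≡ 23 (mod 67)
31^4 ≡ 60 (mod 67)
31^8 ≡ 49 (mod 67)
31^16 ≡ 56 (mod 67)
31^32 ≡ 54 (mod 67)
31^33 = 31^(32+1) ≡ 66 (mod 67).
Result is 66 ≡ −1, so (31/67) = −1.

-1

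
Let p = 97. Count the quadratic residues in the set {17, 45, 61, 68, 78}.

1

(17/97) = -1 → non-residue.
(45/97) = -1 → non-residue.
(61/97) = +1 → QR.
(68/97) = -1 → non-residue.
(78/97) = -1 → non-residue.
Total quadratic residues among the 5: 1.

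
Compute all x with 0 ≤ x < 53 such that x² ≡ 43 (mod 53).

19, 34

53 ≡ 1 (mod 4), so we find a root by search.
Trying successive values, 19² = 361 ≡ 43 (mod 53). The other root is 53 − 19 = 34.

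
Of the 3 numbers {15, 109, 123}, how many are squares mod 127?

(15/127) = +1 → QR.
(109/127) = -1 → non-residue.
(123/127) = -1 → non-residue.
Total quadratic residues among the 3: 1.

1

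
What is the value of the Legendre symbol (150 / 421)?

-1

Pull out 2: since 421 ≡ 5 (mod 8), (2/421) = -1.
Reciprocity: 75 ≡ 3 and 421 ≡ 1 (mod 4), so (75/421) = +(421/75).
Reduce top mod 75: now compute (46/75).
Pull out 2: since 75 ≡ 3 (mod 8), (2/75) = -1.
Reciprocity: 23 ≡ 3 and 75 ≡ 3 (mod 4), so (23/75) = −(75/23).
Reduce top mod 23: now compute (6/23).
Pull out 2: since 23 ≡ 7 (mod 8), (2/23) = +1.
Reciprocity: 3 ≡ 3 and 23 ≡ 3 (mod 4), so (3/23) = −(23/3).
Reduce top mod 3: now compute (2/3).
Pull out 2: since 3 ≡ 3 (mod 8), (2/3) = -1.
Reached (1/3) = 1. Collecting the sign flips along the way, the symbol is -1.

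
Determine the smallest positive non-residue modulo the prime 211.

(2/211) = −1, so 2 is the smallest positive non-residue mod 211.

2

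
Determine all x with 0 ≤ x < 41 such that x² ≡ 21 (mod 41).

12, 29

41 ≡ 1 (mod 4), so we find a root by search.
Trying successive values, 12² = 144 ≡ 21 (mod 41). The other root is 41 − 12 = 29.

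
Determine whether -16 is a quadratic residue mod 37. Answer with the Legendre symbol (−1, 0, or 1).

First reduce: -16 ≡ 21 (mod 37).
Reciprocity: 21 ≡ 1 and 37 ≡ 1 (mod 4), so (21/37) = +(37/21).
Reduce top mod 21: now compute (16/21).
Pull out 2^4: since 21 ≡ 5 (mod 8), (2/21) = -1, so (2/21)^4 = +1.
Reached (1/21) = 1. Collecting the sign flips along the way, the symbol is +1.

1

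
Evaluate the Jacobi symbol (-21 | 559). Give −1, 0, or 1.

First reduce: -21 ≡ 538 (mod 559).
Pull out 2: since 559 ≡ 7 (mod 8), (2/559) = +1.
Reciprocity: 269 ≡ 1 and 559 ≡ 3 (mod 4), so (269/559) = +(559/269).
Reduce top mod 269: now compute (21/269).
Reciprocity: 21 ≡ 1 and 269 ≡ 1 (mod 4), so (21/269) = +(269/21).
Reduce top mod 21: now compute (17/21).
Reciprocity: 17 ≡ 1 and 21 ≡ 1 (mod 4), so (17/21) = +(21/17).
Reduce top mod 17: now compute (4/17).
Pull out 2^2: since 17 ≡ 1 (mod 8), (2/17) = +1, so (2/17)^2 = +1.
Reached (1/17) = 1. Collecting the sign flips along the way, the symbol is +1.

1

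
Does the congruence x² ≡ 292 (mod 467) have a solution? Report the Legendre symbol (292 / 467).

Pull out 2^2: since 467 ≡ 3 (mod 8), (2/467) = -1, so (2/467)^2 = +1.
Reciprocity: 73 ≡ 1 and 467 ≡ 3 (mod 4), so (73/467) = +(467/73).
Reduce top mod 73: now compute (29/73).
Reciprocity: 29 ≡ 1 and 73 ≡ 1 (mod 4), so (29/73) = +(73/29).
Reduce top mod 29: now compute (15/29).
Reciprocity: 15 ≡ 3 and 29 ≡ 1 (mod 4), so (15/29) = +(29/15).
Reduce top mod 15: now compute (14/15).
Pull out 2: since 15 ≡ 7 (mod 8), (2/15) = +1.
Reciprocity: 7 ≡ 3 and 15 ≡ 3 (mod 4), so (7/15) = −(15/7).
Reduce top mod 7: now compute (1/7).
Reached (1/7) = 1. Collecting the sign flips along the way, the symbol is -1.

-1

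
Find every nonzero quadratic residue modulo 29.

Square k = 1,…,14 (k and 29−k give the same square):
1²=1, 2²=4, 3²=9, 4²=16, 5²=25, 6²≡7, 7²≡20, 8²≡6, 9²≡23, 10²≡13, 11²≡5, 12²≡28, 13²≡24, 14²≡22 (mod 29).
So the quadratic residues mod 29 are {1, 4, 5, 6, 7, 9, 13, 16, 20, 22, 23, 24, 25, 28}.

1 4 5 6 7 9 13 16 20 22 23 24 25 28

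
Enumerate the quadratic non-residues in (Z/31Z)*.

3,6,11,12,13,15,17,21,22,23,24,26,27,29,30

Square k = 1,…,15 (k and 31−k give the same square):
1²=1, 2²=4, 3²=9, 4²=16, 5²=25, 6²≡5, 7²≡18, 8²≡2, 9²≡19, 10²≡7, 11²≡28, 12²≡20, 13²≡14, 14²≡10, 15²≡8 (mod 31).
The residues are {1, 2, 4, 5, 7, 8, 9, 10, 14, 16, 18, 19, 20, 25, 28}; the non-residues are the remaining 15 nonzero classes.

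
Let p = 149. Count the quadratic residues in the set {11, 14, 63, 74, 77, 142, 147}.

(11/149) = -1 → non-residue.
(14/149) = -1 → non-residue.
(63/149) = +1 → QR.
(74/149) = -1 → non-residue.
(77/149) = -1 → non-residue.
(142/149) = +1 → QR.
(147/149) = -1 → non-residue.
Total quadratic residues among the 7: 2.

2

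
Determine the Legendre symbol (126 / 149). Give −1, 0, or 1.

Pull out 2: since 149 ≡ 5 (mod 8), (2/149) = -1.
Reciprocity: 63 ≡ 3 and 149 ≡ 1 (mod 4), so (63/149) = +(149/63).
Reduce top mod 63: now compute (23/63).
Reciprocity: 23 ≡ 3 and 63 ≡ 3 (mod 4), so (23/63) = −(63/23).
Reduce top mod 23: now compute (17/23).
Reciprocity: 17 ≡ 1 and 23 ≡ 3 (mod 4), so (17/23) = +(23/17).
Reduce top mod 17: now compute (6/17).
Pull out 2: since 17 ≡ 1 (mod 8), (2/17) = +1.
Reciprocity: 3 ≡ 3 and 17 ≡ 1 (mod 4), so (3/17) = +(17/3).
Reduce top mod 3: now compute (2/3).
Pull out 2: since 3 ≡ 3 (mod 8), (2/3) = -1.
Reached (1/3) = 1. Collecting the sign flips along the way, the symbol is -1.

-1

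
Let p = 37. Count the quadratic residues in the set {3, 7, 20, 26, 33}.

4

(3/37) = +1 → QR.
(7/37) = +1 → QR.
(20/37) = -1 → non-residue.
(26/37) = +1 → QR.
(33/37) = +1 → QR.
Total quadratic residues among the 5: 4.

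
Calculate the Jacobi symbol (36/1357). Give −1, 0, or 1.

Pull out 2^2: since 1357 ≡ 5 (mod 8), (2/1357) = -1, so (2/1357)^2 = +1.
Reciprocity: 9 ≡ 1 and 1357 ≡ 1 (mod 4), so (9/1357) = +(1357/9).
Reduce top mod 9: now compute (7/9).
Reciprocity: 7 ≡ 3 and 9 ≡ 1 (mod 4), so (7/9) = +(9/7).
Reduce top mod 7: now compute (2/7).
Pull out 2: since 7 ≡ 7 (mod 8), (2/7) = +1.
Reached (1/7) = 1. Collecting the sign flips along the way, the symbol is +1.

1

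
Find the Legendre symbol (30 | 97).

Euler's criterion: (30/97) ≡ 30^48 (mod 97).
30^2 ≡ 27 (mod 97)
30^4 ≡ 50 (mod 97)
30^8 ≡ 75 (mod 97)
30^16 ≡ 96 (mod 97)
30^32 ≡ 1 (mod 97)
30^48 = 30^(32+16) ≡ 96 (mod 97).
Result is 96 ≡ −1, so (30/97) = −1.

-1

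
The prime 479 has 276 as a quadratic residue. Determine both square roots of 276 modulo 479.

Since 479 ≡ 3 (mod 4), a square root of 276 is 276^((479+1)/4) = 276^120 mod 479.
Repeated squaring: 276^2≡15, 276^4≡225, 276^8≡330, 276^16≡167, 276^32≡107, 276^64≡432 (mod 479).
276^120 = 276^(64+32+16+8) ≡ 252 (mod 479).
Check: 252² = 63504 ≡ 276 (mod 479). The two roots are 227 and 252.

227, 252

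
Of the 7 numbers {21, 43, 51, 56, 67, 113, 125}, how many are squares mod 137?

(21/137) = -1 → non-residue.
(43/137) = -1 → non-residue.
(51/137) = -1 → non-residue.
(56/137) = +1 → QR.
(67/137) = -1 → non-residue.
(113/137) = -1 → non-residue.
(125/137) = -1 → non-residue.
Total quadratic residues among the 7: 1.

1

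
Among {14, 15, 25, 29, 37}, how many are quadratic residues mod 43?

3

(14/43) = +1 → QR.
(15/43) = +1 → QR.
(25/43) = +1 → QR.
(29/43) = -1 → non-residue.
(37/43) = -1 → non-residue.
Total quadratic residues among the 5: 3.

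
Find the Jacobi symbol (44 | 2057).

Pull out 2^2: since 2057 ≡ 1 (mod 8), (2/2057) = +1, so (2/2057)^2 = +1.
Reciprocity: 11 ≡ 3 and 2057 ≡ 1 (mod 4), so (11/2057) = +(2057/11).
Reduce top mod 11: now compute (0/11).
Top reduces to 0: gcd > 1, so the symbol is 0.

0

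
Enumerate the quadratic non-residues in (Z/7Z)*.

3, 5, 6

Square k = 1,…,3 (k and 7−k give the same square):
1²=1, 2²=4, 3²≡2 (mod 7).
The residues are {1, 2, 4}; the non-residues are the remaining 3 nonzero classes.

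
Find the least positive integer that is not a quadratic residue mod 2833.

5

(2/2833) = +1, so 2 is a residue.
(3/2833) = +1, so 3 is a residue.
(4/2833) = +1, so 4 is a residue.
(5/2833) = −1, so 5 is the smallest positive non-residue mod 2833.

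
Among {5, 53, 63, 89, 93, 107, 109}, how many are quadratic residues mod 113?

(5/113) = -1 → non-residue.
(53/113) = +1 → QR.
(63/113) = +1 → QR.
(89/113) = -1 → non-residue.
(93/113) = -1 → non-residue.
(107/113) = -1 → non-residue.
(109/113) = +1 → QR.
Total quadratic residues among the 7: 3.

3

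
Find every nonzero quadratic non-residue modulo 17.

3, 5, 6, 7, 10, 11, 12, 14

Square k = 1,…,8 (k and 17−k give the same square):
1²=1, 2²=4, 3²=9, 4²=16, 5²≡8, 6²≡2, 7²≡15, 8²≡13 (mod 17).
The residues are {1, 2, 4, 8, 9, 13, 15, 16}; the non-residues are the remaining 8 nonzero classes.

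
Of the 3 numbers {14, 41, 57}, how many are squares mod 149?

0

(14/149) = -1 → non-residue.
(41/149) = -1 → non-residue.
(57/149) = -1 → non-residue.
Total quadratic residues among the 3: 0.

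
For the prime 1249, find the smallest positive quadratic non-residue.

(2/1249) = +1, so 2 is a residue.
(3/1249) = +1, so 3 is a residue.
(4/1249) = +1, so 4 is a residue.
(5/1249) = +1, so 5 is a residue.
(6/1249) = +1, so 6 is a residue.
(7/1249) = −1, so 7 is the smallest positive non-residue mod 1249.

7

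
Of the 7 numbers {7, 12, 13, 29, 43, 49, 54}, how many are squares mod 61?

3

(7/61) = -1 → non-residue.
(12/61) = +1 → QR.
(13/61) = +1 → QR.
(29/61) = -1 → non-residue.
(43/61) = -1 → non-residue.
(49/61) = +1 → QR.
(54/61) = -1 → non-residue.
Total quadratic residues among the 7: 3.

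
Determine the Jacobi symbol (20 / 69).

1

Pull out 2^2: since 69 ≡ 5 (mod 8), (2/69) = -1, so (2/69)^2 = +1.
Reciprocity: 5 ≡ 1 and 69 ≡ 1 (mod 4), so (5/69) = +(69/5).
Reduce top mod 5: now compute (4/5).
Pull out 2^2: since 5 ≡ 5 (mod 8), (2/5) = -1, so (2/5)^2 = +1.
Reached (1/5) = 1. Collecting the sign flips along the way, the symbol is +1.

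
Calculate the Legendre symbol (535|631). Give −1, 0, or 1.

1

Euler's criterion: (535/631) ≡ 535^315 (mod 631).
535^2 ≡ 382 (mod 631)
535^4 ≡ 163 (mod 631)
535^8 ≡ 67 (mod 631)
535^16 ≡ 72 (mod 631)
535^32 ≡ 136 (mod 631)
535^64 ≡ 197 (mod 631)
535^128 ≡ 318 (mod 631)
535^256 ≡ 164 (mod 631)
535^315 = 535^(256+32+16+8+2+1) ≡ 1 (mod 631).
Result is 1, so (535/631) = 1.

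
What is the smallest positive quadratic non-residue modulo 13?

2

(2/13) = −1, so 2 is the smallest positive non-residue mod 13.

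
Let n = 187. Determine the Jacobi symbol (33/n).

0

Reciprocity: 33 ≡ 1 and 187 ≡ 3 (mod 4), so (33/187) = +(187/33).
Reduce top mod 33: now compute (22/33).
Pull out 2: since 33 ≡ 1 (mod 8), (2/33) = +1.
Reciprocity: 11 ≡ 3 and 33 ≡ 1 (mod 4), so (11/33) = +(33/11).
Reduce top mod 11: now compute (0/11).
Top reduces to 0: gcd > 1, so the symbol is 0.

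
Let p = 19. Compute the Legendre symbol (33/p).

First reduce: 33 ≡ 14 (mod 19).
Pull out 2: since 19 ≡ 3 (mod 8), (2/19) = -1.
Reciprocity: 7 ≡ 3 and 19 ≡ 3 (mod 4), so (7/19) = −(19/7).
Reduce top mod 7: now compute (5/7).
Reciprocity: 5 ≡ 1 and 7 ≡ 3 (mod 4), so (5/7) = +(7/5).
Reduce top mod 5: now compute (2/5).
Pull out 2: since 5 ≡ 5 (mod 8), (2/5) = -1.
Reached (1/5) = 1. Collecting the sign flips along the way, the symbol is -1.

-1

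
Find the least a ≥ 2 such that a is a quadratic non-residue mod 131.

(2/131) = −1, so 2 is the smallest positive non-residue mod 131.

2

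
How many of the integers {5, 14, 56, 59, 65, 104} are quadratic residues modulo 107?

2

(5/107) = -1 → non-residue.
(14/107) = +1 → QR.
(56/107) = +1 → QR.
(59/107) = -1 → non-residue.
(65/107) = -1 → non-residue.
(104/107) = -1 → non-residue.
Total quadratic residues among the 6: 2.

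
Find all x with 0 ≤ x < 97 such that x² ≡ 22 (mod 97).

97 ≡ 1 (mod 4), so we find a root by search.
Trying successive values, 33² = 1089 ≡ 22 (mod 97). The other root is 97 − 33 = 64.

33, 64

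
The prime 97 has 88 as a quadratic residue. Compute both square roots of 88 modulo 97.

31, 66

97 ≡ 1 (mod 4), so we find a root by search.
Trying successive values, 31² = 961 ≡ 88 (mod 97). The other root is 97 − 31 = 66.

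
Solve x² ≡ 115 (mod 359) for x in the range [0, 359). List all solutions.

Since 359 ≡ 3 (mod 4), a square root of 115 is 115^((359+1)/4) = 115^90 mod 359.
Repeated squaring: 115^2≡301, 115^4≡133, 115^8≡98, 115^16≡270, 115^32≡23, 115^64≡170 (mod 359).
115^90 = 115^(64+16+8+2) ≡ 111 (mod 359).
Check: 111² = 12321 ≡ 115 (mod 359). The two roots are 111 and 248.

111, 248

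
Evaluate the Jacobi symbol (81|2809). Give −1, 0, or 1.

1

Reciprocity: 81 ≡ 1 and 2809 ≡ 1 (mod 4), so (81/2809) = +(2809/81).
Reduce top mod 81: now compute (55/81).
Reciprocity: 55 ≡ 3 and 81 ≡ 1 (mod 4), so (55/81) = +(81/55).
Reduce top mod 55: now compute (26/55).
Pull out 2: since 55 ≡ 7 (mod 8), (2/55) = +1.
Reciprocity: 13 ≡ 1 and 55 ≡ 3 (mod 4), so (13/55) = +(55/13).
Reduce top mod 13: now compute (3/13).
Reciprocity: 3 ≡ 3 and 13 ≡ 1 (mod 4), so (3/13) = +(13/3).
Reduce top mod 3: now compute (1/3).
Reached (1/3) = 1. Collecting the sign flips along the way, the symbol is +1.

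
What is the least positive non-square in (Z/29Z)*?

2

(2/29) = −1, so 2 is the smallest positive non-residue mod 29.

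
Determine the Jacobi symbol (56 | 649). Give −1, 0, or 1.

Pull out 2^3: since 649 ≡ 1 (mod 8), (2/649) = +1, so (2/649)^3 = +1.
Reciprocity: 7 ≡ 3 and 649 ≡ 1 (mod 4), so (7/649) = +(649/7).
Reduce top mod 7: now compute (5/7).
Reciprocity: 5 ≡ 1 and 7 ≡ 3 (mod 4), so (5/7) = +(7/5).
Reduce top mod 5: now compute (2/5).
Pull out 2: since 5 ≡ 5 (mod 8), (2/5) = -1.
Reached (1/5) = 1. Collecting the sign flips along the way, the symbol is -1.

-1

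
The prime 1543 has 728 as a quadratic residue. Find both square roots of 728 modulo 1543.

Since 1543 ≡ 3 (mod 4), a square root of 728 is 728^((1543+1)/4) = 728^386 mod 1543.
Repeated squaring: 728^2≡735, 728^4≡175, 728^8≡1308, 728^16≡1220, 728^32≡948, 728^64≡678, 728^128≡1413, 728^256≡1470 (mod 1543).
728^386 = 728^(256+128+2) ≡ 790 (mod 1543).
Check: 790² = 624100 ≡ 728 (mod 1543). The two roots are 753 and 790.

753, 790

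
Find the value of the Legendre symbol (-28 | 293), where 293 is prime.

First reduce: -28 ≡ 265 (mod 293).
Reciprocity: 265 ≡ 1 and 293 ≡ 1 (mod 4), so (265/293) = +(293/265).
Reduce top mod 265: now compute (28/265).
Pull out 2^2: since 265 ≡ 1 (mod 8), (2/265) = +1, so (2/265)^2 = +1.
Reciprocity: 7 ≡ 3 and 265 ≡ 1 (mod 4), so (7/265) = +(265/7).
Reduce top mod 7: now compute (6/7).
Pull out 2: since 7 ≡ 7 (mod 8), (2/7) = +1.
Reciprocity: 3 ≡ 3 and 7 ≡ 3 (mod 4), so (3/7) = −(7/3).
Reduce top mod 3: now compute (1/3).
Reached (1/3) = 1. Collecting the sign flips along the way, the symbol is -1.

-1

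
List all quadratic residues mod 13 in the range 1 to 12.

Square k = 1,…,6 (k and 13−k give the same square):
1²=1, 2²=4, 3²=9, 4²≡3, 5²≡12, 6²≡10 (mod 13).
So the quadratic residues mod 13 are {1, 3, 4, 9, 10, 12}.

1 3 4 9 10 12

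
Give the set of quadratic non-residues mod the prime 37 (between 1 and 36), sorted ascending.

2,5,6,8,13,14,15,17,18,19,20,22,23,24,29,31,32,35

Square k = 1,…,18 (k and 37−k give the same square):
1²=1, 2²=4, 3²=9, 4²=16, 5²=25, 6²=36, 7²≡12, 8²≡27, 9²≡7, 10²≡26, 11²≡10, 12²≡33, 13²≡21, 14²≡11, 15²≡3, 16²≡34, 17²≡30, 18²≡28 (mod 37).
The residues are {1, 3, 4, 7, 9, 10, 11, 12, 16, 21, 25, 26, 27, 28, 30, 33, 34, 36}; the non-residues are the remaining 18 nonzero classes.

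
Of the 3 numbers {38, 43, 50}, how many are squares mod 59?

0

(38/59) = -1 → non-residue.
(43/59) = -1 → non-residue.
(50/59) = -1 → non-residue.
Total quadratic residues among the 3: 0.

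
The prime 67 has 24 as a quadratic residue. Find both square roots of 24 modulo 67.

Since 67 ≡ 3 (mod 4), a square root of 24 is 24^((67+1)/4) = 24^17 mod 67.
Repeated squaring: 24^2≡40, 24^4≡59, 24^8≡64, 24^16≡9 (mod 67).
24^17 = 24^(16+1) ≡ 15 (mod 67).
Check: 15² = 225 ≡ 24 (mod 67). The two roots are 15 and 52.

15, 52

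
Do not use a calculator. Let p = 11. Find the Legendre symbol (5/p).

1

Reciprocity: 5 ≡ 1 and 11 ≡ 3 (mod 4), so (5/11) = +(11/5).
Reduce top mod 5: now compute (1/5).
Reached (1/5) = 1. Collecting the sign flips along the way, the symbol is +1.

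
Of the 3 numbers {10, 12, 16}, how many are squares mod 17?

(10/17) = -1 → non-residue.
(12/17) = -1 → non-residue.
(16/17) = +1 → QR.
Total quadratic residues among the 3: 1.

1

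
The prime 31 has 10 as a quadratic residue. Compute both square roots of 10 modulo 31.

Since 31 ≡ 3 (mod 4), a square root of 10 is 10^((31+1)/4) = 10^8 mod 31.
Repeated squaring: 10^2≡7, 10^4≡18, 10^8≡14 (mod 31).
10^8 = 10^(8) ≡ 14 (mod 31).
Check: 14² = 196 ≡ 10 (mod 31). The two roots are 14 and 17.

14, 17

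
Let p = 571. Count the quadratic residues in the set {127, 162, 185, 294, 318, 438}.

(127/571) = +1 → QR.
(162/571) = -1 → non-residue.
(185/571) = +1 → QR.
(294/571) = +1 → QR.
(318/571) = -1 → non-residue.
(438/571) = -1 → non-residue.
Total quadratic residues among the 6: 3.

3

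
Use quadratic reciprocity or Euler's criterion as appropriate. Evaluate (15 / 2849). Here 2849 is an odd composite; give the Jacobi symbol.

Reciprocity: 15 ≡ 3 and 2849 ≡ 1 (mod 4), so (15/2849) = +(2849/15).
Reduce top mod 15: now compute (14/15).
Pull out 2: since 15 ≡ 7 (mod 8), (2/15) = +1.
Reciprocity: 7 ≡ 3 and 15 ≡ 3 (mod 4), so (7/15) = −(15/7).
Reduce top mod 7: now compute (1/7).
Reached (1/7) = 1. Collecting the sign flips along the way, the symbol is -1.

-1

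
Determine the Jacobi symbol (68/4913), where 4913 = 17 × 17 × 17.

0

Pull out 2^2: since 4913 ≡ 1 (mod 8), (2/4913) = +1, so (2/4913)^2 = +1.
Reciprocity: 17 ≡ 1 and 4913 ≡ 1 (mod 4), so (17/4913) = +(4913/17).
Reduce top mod 17: now compute (0/17).
Top reduces to 0: gcd > 1, so the symbol is 0.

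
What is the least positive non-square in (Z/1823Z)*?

(2/1823) = +1, so 2 is a residue.
(3/1823) = +1, so 3 is a residue.
(4/1823) = +1, so 4 is a residue.
(5/1823) = −1, so 5 is the smallest positive non-residue mod 1823.

5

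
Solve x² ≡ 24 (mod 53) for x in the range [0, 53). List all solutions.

17, 36

53 ≡ 1 (mod 4), so we find a root by search.
Trying successive values, 17² = 289 ≡ 24 (mod 53). The other root is 53 − 17 = 36.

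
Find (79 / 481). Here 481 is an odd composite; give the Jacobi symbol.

Reciprocity: 79 ≡ 3 and 481 ≡ 1 (mod 4), so (79/481) = +(481/79).
Reduce top mod 79: now compute (7/79).
Reciprocity: 7 ≡ 3 and 79 ≡ 3 (mod 4), so (7/79) = −(79/7).
Reduce top mod 7: now compute (2/7).
Pull out 2: since 7 ≡ 7 (mod 8), (2/7) = +1.
Reached (1/7) = 1. Collecting the sign flips along the way, the symbol is -1.

-1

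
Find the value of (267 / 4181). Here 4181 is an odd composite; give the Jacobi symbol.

-1

Reciprocity: 267 ≡ 3 and 4181 ≡ 1 (mod 4), so (267/4181) = +(4181/267).
Reduce top mod 267: now compute (176/267).
Pull out 2^4: since 267 ≡ 3 (mod 8), (2/267) = -1, so (2/267)^4 = +1.
Reciprocity: 11 ≡ 3 and 267 ≡ 3 (mod 4), so (11/267) = −(267/11).
Reduce top mod 11: now compute (3/11).
Reciprocity: 3 ≡ 3 and 11 ≡ 3 (mod 4), so (3/11) = −(11/3).
Reduce top mod 3: now compute (2/3).
Pull out 2: since 3 ≡ 3 (mod 8), (2/3) = -1.
Reached (1/3) = 1. Collecting the sign flips along the way, the symbol is -1.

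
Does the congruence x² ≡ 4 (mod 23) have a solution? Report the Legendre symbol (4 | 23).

Euler's criterion: (4/23) ≡ 4^11 (mod 23).
4^2 ≡ 16 (mod 23)
4^4 ≡ 3 (mod 23)
4^8 ≡ 9 (mod 23)
4^11 = 4^(8+2+1) ≡ 1 (mod 23).
Result is 1, so (4/23) = 1.

1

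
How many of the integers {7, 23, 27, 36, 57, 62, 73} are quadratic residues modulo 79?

(7/79) = -1 → non-residue.
(23/79) = +1 → QR.
(27/79) = -1 → non-residue.
(36/79) = +1 → QR.
(57/79) = -1 → non-residue.
(62/79) = +1 → QR.
(73/79) = +1 → QR.
Total quadratic residues among the 7: 4.

4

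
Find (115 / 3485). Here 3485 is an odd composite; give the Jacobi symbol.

0

Reciprocity: 115 ≡ 3 and 3485 ≡ 1 (mod 4), so (115/3485) = +(3485/115).
Reduce top mod 115: now compute (35/115).
Reciprocity: 35 ≡ 3 and 115 ≡ 3 (mod 4), so (35/115) = −(115/35).
Reduce top mod 35: now compute (10/35).
Pull out 2: since 35 ≡ 3 (mod 8), (2/35) = -1.
Reciprocity: 5 ≡ 1 and 35 ≡ 3 (mod 4), so (5/35) = +(35/5).
Reduce top mod 5: now compute (0/5).
Top reduces to 0: gcd > 1, so the symbol is 0.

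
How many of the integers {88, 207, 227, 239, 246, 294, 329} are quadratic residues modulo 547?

3

(88/547) = -1 → non-residue.
(207/547) = -1 → non-residue.
(227/547) = +1 → QR.
(239/547) = +1 → QR.
(246/547) = -1 → non-residue.
(294/547) = +1 → QR.
(329/547) = -1 → non-residue.
Total quadratic residues among the 7: 3.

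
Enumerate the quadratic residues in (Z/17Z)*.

Square k = 1,…,8 (k and 17−k give the same square):
1²=1, 2²=4, 3²=9, 4²=16, 5²≡8, 6²≡2, 7²≡15, 8²≡13 (mod 17).
So the quadratic residues mod 17 are {1, 2, 4, 8, 9, 13, 15, 16}.

1, 2, 4, 8, 9, 13, 15, 16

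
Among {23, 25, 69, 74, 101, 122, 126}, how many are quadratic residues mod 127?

(23/127) = -1 → non-residue.
(25/127) = +1 → QR.
(69/127) = +1 → QR.
(74/127) = +1 → QR.
(101/127) = -1 → non-residue.
(122/127) = +1 → QR.
(126/127) = -1 → non-residue.
Total quadratic residues among the 7: 4.

4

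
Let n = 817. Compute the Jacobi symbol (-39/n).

-1

First reduce: -39 ≡ 778 (mod 817).
Pull out 2: since 817 ≡ 1 (mod 8), (2/817) = +1.
Reciprocity: 389 ≡ 1 and 817 ≡ 1 (mod 4), so (389/817) = +(817/389).
Reduce top mod 389: now compute (39/389).
Reciprocity: 39 ≡ 3 and 389 ≡ 1 (mod 4), so (39/389) = +(389/39).
Reduce top mod 39: now compute (38/39).
Pull out 2: since 39 ≡ 7 (mod 8), (2/39) = +1.
Reciprocity: 19 ≡ 3 and 39 ≡ 3 (mod 4), so (19/39) = −(39/19).
Reduce top mod 19: now compute (1/19).
Reached (1/19) = 1. Collecting the sign flips along the way, the symbol is -1.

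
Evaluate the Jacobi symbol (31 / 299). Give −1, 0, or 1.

-1

Reciprocity: 31 ≡ 3 and 299 ≡ 3 (mod 4), so (31/299) = −(299/31).
Reduce top mod 31: now compute (20/31).
Pull out 2^2: since 31 ≡ 7 (mod 8), (2/31) = +1, so (2/31)^2 = +1.
Reciprocity: 5 ≡ 1 and 31 ≡ 3 (mod 4), so (5/31) = +(31/5).
Reduce top mod 5: now compute (1/5).
Reached (1/5) = 1. Collecting the sign flips along the way, the symbol is -1.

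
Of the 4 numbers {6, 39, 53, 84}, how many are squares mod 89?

(6/89) = -1 → non-residue.
(39/89) = +1 → QR.
(53/89) = +1 → QR.
(84/89) = +1 → QR.
Total quadratic residues among the 4: 3.

3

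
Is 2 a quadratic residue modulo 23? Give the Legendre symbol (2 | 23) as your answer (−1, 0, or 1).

Pull out 2: since 23 ≡ 7 (mod 8), (2/23) = +1.
Reached (1/23) = 1. Collecting the sign flips along the way, the symbol is +1.

1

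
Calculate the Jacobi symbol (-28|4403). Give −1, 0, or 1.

0

First reduce: -28 ≡ 4375 (mod 4403).
Reciprocity: 4375 ≡ 3 and 4403 ≡ 3 (mod 4), so (4375/4403) = −(4403/4375).
Reduce top mod 4375: now compute (28/4375).
Pull out 2^2: since 4375 ≡ 7 (mod 8), (2/4375) = +1, so (2/4375)^2 = +1.
Reciprocity: 7 ≡ 3 and 4375 ≡ 3 (mod 4), so (7/4375) = −(4375/7).
Reduce top mod 7: now compute (0/7).
Top reduces to 0: gcd > 1, so the symbol is 0.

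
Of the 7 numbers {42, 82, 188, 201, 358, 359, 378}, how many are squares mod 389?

(42/389) = +1 → QR.
(82/389) = -1 → non-residue.
(188/389) = -1 → non-residue.
(201/389) = -1 → non-residue.
(358/389) = -1 → non-residue.
(359/389) = +1 → QR.
(378/389) = +1 → QR.
Total quadratic residues among the 7: 3.

3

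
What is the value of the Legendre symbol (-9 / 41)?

Euler's criterion: (-9/41) ≡ 32^20 (mod 41).
32^2 ≡ 40 (mod 41)
32^4 ≡ 1 (mod 41)
32^8 ≡ 1 (mod 41)
32^16 ≡ 1 (mod 41)
32^20 = 32^(16+4) ≡ 1 (mod 41).
Result is 1, so (-9/41) = 1.

1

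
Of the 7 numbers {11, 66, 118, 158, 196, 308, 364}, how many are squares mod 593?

(11/593) = -1 → non-residue.
(66/593) = +1 → QR.
(118/593) = +1 → QR.
(158/593) = +1 → QR.
(196/593) = +1 → QR.
(308/593) = +1 → QR.
(364/593) = +1 → QR.
Total quadratic residues among the 7: 6.

6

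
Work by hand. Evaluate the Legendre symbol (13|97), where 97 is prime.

-1

Euler's criterion: (13/97) ≡ 13^48 (mod 97).
13^2 ≡ 72 (mod 97)
13^4 ≡ 43 (mod 97)
13^8 ≡ 6 (mod 97)
13^16 ≡ 36 (mod 97)
13^32 ≡ 35 (mod 97)
13^48 = 13^(32+16) ≡ 96 (mod 97).
Result is 96 ≡ −1, so (13/97) = −1.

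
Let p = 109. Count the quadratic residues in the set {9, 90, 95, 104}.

2

(9/109) = +1 → QR.
(90/109) = -1 → non-residue.
(95/109) = -1 → non-residue.
(104/109) = +1 → QR.
Total quadratic residues among the 4: 2.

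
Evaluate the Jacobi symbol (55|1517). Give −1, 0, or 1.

1

Reciprocity: 55 ≡ 3 and 1517 ≡ 1 (mod 4), so (55/1517) = +(1517/55).
Reduce top mod 55: now compute (32/55).
Pull out 2^5: since 55 ≡ 7 (mod 8), (2/55) = +1, so (2/55)^5 = +1.
Reached (1/55) = 1. Collecting the sign flips along the way, the symbol is +1.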